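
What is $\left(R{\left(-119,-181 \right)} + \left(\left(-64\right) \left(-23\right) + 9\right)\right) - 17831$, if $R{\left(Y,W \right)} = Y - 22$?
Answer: $-16491$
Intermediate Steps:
$R{\left(Y,W \right)} = -22 + Y$ ($R{\left(Y,W \right)} = Y - 22 = -22 + Y$)
$\left(R{\left(-119,-181 \right)} + \left(\left(-64\right) \left(-23\right) + 9\right)\right) - 17831 = \left(\left(-22 - 119\right) + \left(\left(-64\right) \left(-23\right) + 9\right)\right) - 17831 = \left(-141 + \left(1472 + 9\right)\right) - 17831 = \left(-141 + 1481\right) - 17831 = 1340 - 17831 = -16491$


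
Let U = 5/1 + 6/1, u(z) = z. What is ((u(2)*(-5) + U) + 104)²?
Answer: 11025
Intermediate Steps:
U = 11 (U = 5*1 + 6*1 = 5 + 6 = 11)
((u(2)*(-5) + U) + 104)² = ((2*(-5) + 11) + 104)² = ((-10 + 11) + 104)² = (1 + 104)² = 105² = 11025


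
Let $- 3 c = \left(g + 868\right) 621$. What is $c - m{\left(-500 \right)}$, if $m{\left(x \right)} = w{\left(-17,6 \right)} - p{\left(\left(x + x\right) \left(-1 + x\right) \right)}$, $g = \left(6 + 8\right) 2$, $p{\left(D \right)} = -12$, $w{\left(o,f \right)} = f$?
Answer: $-185490$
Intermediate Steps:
$g = 28$ ($g = 14 \cdot 2 = 28$)
$m{\left(x \right)} = 18$ ($m{\left(x \right)} = 6 - -12 = 6 + 12 = 18$)
$c = -185472$ ($c = - \frac{\left(28 + 868\right) 621}{3} = - \frac{896 \cdot 621}{3} = \left(- \frac{1}{3}\right) 556416 = -185472$)
$c - m{\left(-500 \right)} = -185472 - 18 = -185490$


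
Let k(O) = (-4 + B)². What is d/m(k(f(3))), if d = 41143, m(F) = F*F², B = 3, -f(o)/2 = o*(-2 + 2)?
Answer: 41143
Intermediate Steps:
f(o) = 0 (f(o) = -2*o*(-2 + 2) = -2*o*0 = -2*0 = 0)
k(O) = 1 (k(O) = (-4 + 3)² = (-1)² = 1)
m(F) = F³
d/m(k(f(3))) = 41143/(1³) = 41143/1 = 41143*1 = 41143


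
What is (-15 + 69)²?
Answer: 2916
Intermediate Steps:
(-15 + 69)² = 54² = 2916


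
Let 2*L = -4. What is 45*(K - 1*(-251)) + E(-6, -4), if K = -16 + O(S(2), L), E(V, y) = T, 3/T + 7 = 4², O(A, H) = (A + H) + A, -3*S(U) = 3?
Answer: 31186/3 ≈ 10395.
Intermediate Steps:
S(U) = -1 (S(U) = -⅓*3 = -1)
L = -2 (L = (½)*(-4) = -2)
O(A, H) = H + 2*A
T = ⅓ (T = 3/(-7 + 4²) = 3/(-7 + 16) = 3/9 = 3*(⅑) = ⅓ ≈ 0.33333)
E(V, y) = ⅓
K = -20 (K = -16 + (-2 + 2*(-1)) = -16 + (-2 - 2) = -16 - 4 = -20)
45*(K - 1*(-251)) + E(-6, -4) = 45*(-20 - 1*(-251)) + ⅓ = 45*(-20 + 251) + ⅓ = 45*231 + ⅓ = 10395 + ⅓ = 31186/3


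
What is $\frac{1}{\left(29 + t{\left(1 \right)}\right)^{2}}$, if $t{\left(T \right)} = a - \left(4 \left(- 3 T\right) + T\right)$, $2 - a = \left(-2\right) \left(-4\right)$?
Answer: $\frac{1}{1156} \approx 0.00086505$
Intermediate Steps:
$a = -6$ ($a = 2 - \left(-2\right) \left(-4\right) = 2 - 8 = -6$)
$t{\left(T \right)} = -6 + 11 T$ ($t{\left(T \right)} = -6 - \left(4 \left(- 3 T\right) + T\right) = -6 - \left(- 12 T + T\right) = -6 - - 11 T = -6 + 11 T$)
$\frac{1}{\left(29 + t{\left(1 \right)}\right)^{2}} = \frac{1}{\left(29 + \left(-6 + 11 \cdot 1\right)\right)^{2}} = \frac{1}{\left(29 + \left(-6 + 11\right)\right)^{2}} = \frac{1}{\left(29 + 5\right)^{2}} = \frac{1}{34^{2}} = \frac{1}{1156}$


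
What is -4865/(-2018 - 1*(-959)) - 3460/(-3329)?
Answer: 19859725/3525411 ≈ 5.6333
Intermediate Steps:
-4865/(-2018 - 1*(-959)) - 3460/(-3329) = -4865/(-2018 + 959) - 3460*(-1/3329) = -4865/(-1059) + 3460/3329 = -4865*(-1/1059) + 3460/3329 = 4865/1059 + 3460/3329 = 19859725/3525411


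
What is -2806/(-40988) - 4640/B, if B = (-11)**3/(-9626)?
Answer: -915355264767/27277514 ≈ -33557.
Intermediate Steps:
B = 1331/9626 (B = -1331*(-1/9626) = 1331/9626 ≈ 0.13827)
-2806/(-40988) - 4640/B = -2806/(-40988) - 4640/1331/9626 = -2806*(-1/40988) - 4640*9626/1331 = 1403/20494 - 44664640/1331 = -915355264767/27277514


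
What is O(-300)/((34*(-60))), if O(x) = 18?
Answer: -3/340 ≈ -0.0088235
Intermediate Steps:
O(-300)/((34*(-60))) = 18/((34*(-60))) = 18/(-2040) = 18*(-1/2040) = -3/340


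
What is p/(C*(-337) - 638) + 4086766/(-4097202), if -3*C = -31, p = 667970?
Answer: -4130470287173/25322756961 ≈ -163.11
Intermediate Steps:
C = 31/3 (C = -1/3*(-31) = 31/3 ≈ 10.333)
p/(C*(-337) - 638) + 4086766/(-4097202) = 667970/((31/3)*(-337) - 638) + 4086766/(-4097202) = 667970/(-10447/3 - 638) + 4086766*(-1/4097202) = 667970/(-12361/3) - 2043383/2048601 = 667970*(-3/12361) - 2043383/2048601 = -2003910/12361 - 2043383/2048601 = -4130470287173/25322756961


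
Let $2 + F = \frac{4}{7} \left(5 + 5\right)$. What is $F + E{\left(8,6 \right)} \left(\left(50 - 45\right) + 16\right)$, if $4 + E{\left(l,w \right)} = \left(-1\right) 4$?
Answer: $- \frac{1150}{7} \approx -164.29$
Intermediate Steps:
$F = \frac{26}{7}$ ($F = -2 + \frac{4}{7} \left(5 + 5\right) = -2 + 4 \cdot \frac{1}{7} \cdot 10 = -2 + \frac{4}{7} \cdot 10 = -2 + \frac{40}{7} = \frac{26}{7} \approx 3.7143$)
$E{\left(l,w \right)} = -8$ ($E{\left(l,w \right)} = -4 - 4 = -8$)
$F + E{\left(8,6 \right)} \left(\left(50 - 45\right) + 16\right) = \frac{26}{7} - 8 \left(\left(50 - 45\right) + 16\right) = \frac{26}{7} - 8 \left(5 + 16\right) = \frac{26}{7} - 168 = - \frac{1150}{7}$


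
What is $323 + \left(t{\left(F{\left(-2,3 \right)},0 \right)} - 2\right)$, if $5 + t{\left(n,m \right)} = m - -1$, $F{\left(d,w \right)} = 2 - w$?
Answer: $317$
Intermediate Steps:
$t{\left(n,m \right)} = -4 + m$ ($t{\left(n,m \right)} = -5 + \left(m - -1\right) = -5 + \left(m + 1\right) = -5 + \left(1 + m\right) = -4 + m$)
$323 + \left(t{\left(F{\left(-2,3 \right)},0 \right)} - 2\right) = 323 + \left(\left(-4 + 0\right) - 2\right) = 323 - 6 = 317$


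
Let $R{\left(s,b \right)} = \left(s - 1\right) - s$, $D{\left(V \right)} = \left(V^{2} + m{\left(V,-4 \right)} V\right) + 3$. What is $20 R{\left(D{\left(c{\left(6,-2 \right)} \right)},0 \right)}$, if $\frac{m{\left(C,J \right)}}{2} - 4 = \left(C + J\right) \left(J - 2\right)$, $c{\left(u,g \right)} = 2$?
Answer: $-20$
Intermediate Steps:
$m{\left(C,J \right)} = 8 + 2 \left(-2 + J\right) \left(C + J\right)$ ($m{\left(C,J \right)} = 8 + 2 \left(C + J\right) \left(J - 2\right) = 8 + 2 \left(C + J\right) \left(-2 + J\right) = 8 + 2 \left(-2 + J\right) \left(C + J\right)$)
$D{\left(V \right)} = 3 + V^{2} + V \left(56 - 12 V\right)$ ($D{\left(V \right)} = \left(V^{2} + \left(8 - 4 V - -16 + 2 \left(-4\right)^{2} + 2 V \left(-4\right)\right) V\right) + 3 = \left(V^{2} + \left(8 - 4 V + 16 + 2 \cdot 16 - 8 V\right) V\right) + 3 = \left(V^{2} + \left(8 - 4 V + 16 + 32 - 8 V\right) V\right) + 3 = \left(V^{2} + \left(56 - 12 V\right) V\right) + 3 = \left(V^{2} + V \left(56 - 12 V\right)\right) + 3 = 3 + V^{2} + V \left(56 - 12 V\right)$)
$R{\left(s,b \right)} = -1$ ($R{\left(s,b \right)} = \left(-1 + s\right) - s = -1$)
$20 R{\left(D{\left(c{\left(6,-2 \right)} \right)},0 \right)} = 20 \left(-1\right) = -20$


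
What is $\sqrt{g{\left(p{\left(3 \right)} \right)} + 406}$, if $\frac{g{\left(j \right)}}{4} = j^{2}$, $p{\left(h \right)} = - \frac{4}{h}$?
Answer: $\frac{13 \sqrt{22}}{3} \approx 20.325$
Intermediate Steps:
$p{\left(h \right)} = - \frac{4}{h}$
$g{\left(j \right)} = 4 j^{2}$
$\sqrt{g{\left(p{\left(3 \right)} \right)} + 406} = \sqrt{4 \left(- \frac{4}{3}\right)^{2} + 406} = \sqrt{4 \cdot \frac{16}{9} + 406} = \sqrt{\frac{64}{9} + 406} = \sqrt{\frac{3718}{9}} = \frac{13 \sqrt{22}}{3}$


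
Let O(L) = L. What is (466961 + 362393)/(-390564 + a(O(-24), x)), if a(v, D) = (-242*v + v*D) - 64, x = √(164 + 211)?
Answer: -7978800157/3702155410 + 1244031*√15/1851077705 ≈ -2.1526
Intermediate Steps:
x = 5*√15 (x = √375 = 5*√15 ≈ 19.365)
a(v, D) = -64 - 242*v + D*v (a(v, D) = (-242*v + D*v) - 64 = -64 - 242*v + D*v)
(466961 + 362393)/(-390564 + a(O(-24), x)) = (466961 + 362393)/(-390564 + (-64 - 242*(-24) + (5*√15)*(-24))) = 829354/(-390564 + (-64 + 5808 - 120*√15)) = 829354/(-390564 + (5744 - 120*√15)) = 829354/(-384820 - 120*√15)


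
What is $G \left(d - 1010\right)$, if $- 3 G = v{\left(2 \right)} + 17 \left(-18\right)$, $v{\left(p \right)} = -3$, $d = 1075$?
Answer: $6695$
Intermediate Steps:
$G = 103$ ($G = - \frac{-3 + 17 \left(-18\right)}{3} = - \frac{-3 - 306}{3} = \left(- \frac{1}{3}\right) \left(-309\right) = 103$)
$G \left(d - 1010\right) = 103 \left(1075 - 1010\right) = 103 \cdot 65 = 6695$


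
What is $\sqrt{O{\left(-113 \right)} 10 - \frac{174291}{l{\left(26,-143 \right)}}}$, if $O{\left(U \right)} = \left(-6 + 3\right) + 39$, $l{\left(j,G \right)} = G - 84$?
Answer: $\frac{\sqrt{58114497}}{227} \approx 33.583$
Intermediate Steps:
$l{\left(j,G \right)} = -84 + G$ ($l{\left(j,G \right)} = G - 84 = -84 + G$)
$O{\left(U \right)} = 36$ ($O{\left(U \right)} = -3 + 39 = 36$)
$\sqrt{O{\left(-113 \right)} 10 - \frac{174291}{l{\left(26,-143 \right)}}} = \sqrt{36 \cdot 10 - \frac{174291}{-84 - 143}} = \sqrt{360 - \frac{174291}{-227}} = \sqrt{360 - - \frac{174291}{227}} = \sqrt{360 + \frac{174291}{227}} = \sqrt{\frac{256011}{227}} = \frac{\sqrt{58114497}}{227}$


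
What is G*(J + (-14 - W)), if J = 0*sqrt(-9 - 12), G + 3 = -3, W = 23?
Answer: 222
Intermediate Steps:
G = -6 (G = -3 - 3 = -6)
J = 0 (J = 0*sqrt(-21) = 0*(I*sqrt(21)) = 0)
G*(J + (-14 - W)) = -6*(0 + (-14 - 1*23)) = -6*(0 + (-14 - 23)) = -6*(0 - 37) = -6*(-37) = 222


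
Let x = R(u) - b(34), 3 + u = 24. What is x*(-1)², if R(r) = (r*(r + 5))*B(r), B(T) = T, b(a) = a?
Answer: 11432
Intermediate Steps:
u = 21 (u = -3 + 24 = 21)
R(r) = r²*(5 + r) (R(r) = (r*(r + 5))*r = (r*(5 + r))*r = r²*(5 + r))
x = 11432 (x = 21²*(5 + 21) - 1*34 = 441*26 - 34 = 11466 - 34 = 11432)
x*(-1)² = 11432*(-1)² = 11432*1 = 11432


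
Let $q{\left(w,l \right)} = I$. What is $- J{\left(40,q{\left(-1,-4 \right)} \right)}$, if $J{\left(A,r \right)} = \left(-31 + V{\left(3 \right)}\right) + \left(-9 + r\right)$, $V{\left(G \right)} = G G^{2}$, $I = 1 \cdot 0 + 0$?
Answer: $13$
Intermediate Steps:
$I = 0$ ($I = 0 + 0 = 0$)
$V{\left(G \right)} = G^{3}$
$q{\left(w,l \right)} = 0$
$J{\left(A,r \right)} = -13 + r$ ($J{\left(A,r \right)} = \left(-31 + 3^{3}\right) + \left(-9 + r\right) = \left(-31 + 27\right) + \left(-9 + r\right) = -4 + \left(-9 + r\right) = -13 + r$)
$- J{\left(40,q{\left(-1,-4 \right)} \right)} = - (-13 + 0) = \left(-1\right) \left(-13\right) = 13$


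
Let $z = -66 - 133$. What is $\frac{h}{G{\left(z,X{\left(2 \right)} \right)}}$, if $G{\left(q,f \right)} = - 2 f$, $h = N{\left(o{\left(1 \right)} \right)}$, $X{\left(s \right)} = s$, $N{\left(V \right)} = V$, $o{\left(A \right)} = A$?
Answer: $- \frac{1}{4} \approx -0.25$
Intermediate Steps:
$z = -199$ ($z = -66 - 133 = -199$)
$h = 1$
$\frac{h}{G{\left(z,X{\left(2 \right)} \right)}} = 1 \frac{1}{\left(-2\right) 2} = 1 \frac{1}{-4} = 1 \left(- \frac{1}{4}\right) = - \frac{1}{4}$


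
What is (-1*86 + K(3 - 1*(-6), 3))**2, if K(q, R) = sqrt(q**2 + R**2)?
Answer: 7486 - 516*sqrt(10) ≈ 5854.3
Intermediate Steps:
K(q, R) = sqrt(R**2 + q**2)
(-1*86 + K(3 - 1*(-6), 3))**2 = (-1*86 + sqrt(3**2 + (3 - 1*(-6))**2))**2 = (-86 + sqrt(9 + (3 + 6)**2))**2 = (-86 + sqrt(9 + 9**2))**2 = (-86 + sqrt(9 + 81))**2 = (-86 + sqrt(90))**2 = (-86 + 3*sqrt(10))**2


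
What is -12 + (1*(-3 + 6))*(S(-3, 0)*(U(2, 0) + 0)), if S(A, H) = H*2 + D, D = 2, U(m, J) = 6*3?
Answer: 96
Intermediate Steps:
U(m, J) = 18
S(A, H) = 2 + 2*H (S(A, H) = H*2 + 2 = 2*H + 2 = 2 + 2*H)
-12 + (1*(-3 + 6))*(S(-3, 0)*(U(2, 0) + 0)) = -12 + (1*(-3 + 6))*((2 + 2*0)*(18 + 0)) = -12 + (1*3)*((2 + 0)*18) = -12 + 3*(2*18) = -12 + 3*36 = -12 + 108 = 96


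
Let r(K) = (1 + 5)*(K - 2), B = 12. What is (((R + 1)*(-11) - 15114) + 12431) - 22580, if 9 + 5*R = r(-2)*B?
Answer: -123103/5 ≈ -24621.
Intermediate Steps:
r(K) = -12 + 6*K (r(K) = 6*(-2 + K) = -12 + 6*K)
R = -297/5 (R = -9/5 + ((-12 + 6*(-2))*12)/5 = -9/5 + ((-12 - 12)*12)/5 = -9/5 + (-24*12)/5 = -9/5 + (1/5)*(-288) = -9/5 - 288/5 = -297/5 ≈ -59.400)
(((R + 1)*(-11) - 15114) + 12431) - 22580 = (((-297/5 + 1)*(-11) - 15114) + 12431) - 22580 = ((-292/5*(-11) - 15114) + 12431) - 22580 = ((3212/5 - 15114) + 12431) - 22580 = (-72358/5 + 12431) - 22580 = -10203/5 - 22580 = -123103/5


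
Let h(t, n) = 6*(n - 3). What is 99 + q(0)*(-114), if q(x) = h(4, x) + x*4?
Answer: 2151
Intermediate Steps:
h(t, n) = -18 + 6*n (h(t, n) = 6*(-3 + n) = -18 + 6*n)
q(x) = -18 + 10*x (q(x) = (-18 + 6*x) + x*4 = (-18 + 6*x) + 4*x = -18 + 10*x)
99 + q(0)*(-114) = 99 + (-18 + 10*0)*(-114) = 99 + (-18 + 0)*(-114) = 99 - 18*(-114) = 99 + 2052 = 2151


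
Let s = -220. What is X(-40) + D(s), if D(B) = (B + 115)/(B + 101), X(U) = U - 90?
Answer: -2195/17 ≈ -129.12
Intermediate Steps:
X(U) = -90 + U
D(B) = (115 + B)/(101 + B)
X(-40) + D(s) = (-90 - 40) + (115 - 220)/(101 - 220) = -130 - 105/(-119) = -130 - 1/119*(-105) = -130 + 15/17 = -2195/17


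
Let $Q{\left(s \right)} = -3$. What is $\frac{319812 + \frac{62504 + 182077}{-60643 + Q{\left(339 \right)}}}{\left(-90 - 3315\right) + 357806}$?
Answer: $\frac{19395073971}{21493003046} \approx 0.90239$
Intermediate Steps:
$\frac{319812 + \frac{62504 + 182077}{-60643 + Q{\left(339 \right)}}}{\left(-90 - 3315\right) + 357806} = \frac{319812 + \frac{62504 + 182077}{-60643 - 3}}{\left(-90 - 3315\right) + 357806} = \frac{319812 + \frac{244581}{-60646}}{\left(-90 - 3315\right) + 357806} = \frac{319812 + 244581 \left(- \frac{1}{60646}\right)}{-3405 + 357806} = \frac{319812 - \frac{244581}{60646}}{354401} = \frac{19395073971}{60646} \cdot \frac{1}{354401} = \frac{19395073971}{21493003046}$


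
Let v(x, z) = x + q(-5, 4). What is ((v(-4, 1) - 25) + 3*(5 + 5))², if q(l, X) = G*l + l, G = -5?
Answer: 441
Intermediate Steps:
q(l, X) = -4*l (q(l, X) = -5*l + l = -4*l)
v(x, z) = 20 + x (v(x, z) = x - 4*(-5) = x + 20 = 20 + x)
((v(-4, 1) - 25) + 3*(5 + 5))² = (((20 - 4) - 25) + 3*(5 + 5))² = ((16 - 25) + 3*10)² = (-9 + 30)² = 21² = 441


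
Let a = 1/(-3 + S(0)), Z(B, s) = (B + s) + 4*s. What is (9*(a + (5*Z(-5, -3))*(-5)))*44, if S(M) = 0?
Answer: 197868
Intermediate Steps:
Z(B, s) = B + 5*s
a = -1/3 (a = 1/(-3 + 0) = 1/(-3) = -1/3 ≈ -0.33333)
(9*(a + (5*Z(-5, -3))*(-5)))*44 = (9*(-1/3 + (5*(-5 + 5*(-3)))*(-5)))*44 = (9*(-1/3 + (5*(-5 - 15))*(-5)))*44 = (9*(-1/3 + (5*(-20))*(-5)))*44 = (9*(-1/3 - 100*(-5)))*44 = (9*(-1/3 + 500))*44 = (9*(1499/3))*44 = 4497*44 = 197868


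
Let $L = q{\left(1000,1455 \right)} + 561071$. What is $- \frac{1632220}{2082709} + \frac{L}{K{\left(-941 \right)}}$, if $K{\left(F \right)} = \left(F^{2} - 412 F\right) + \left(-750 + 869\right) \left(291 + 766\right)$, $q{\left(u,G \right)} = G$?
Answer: $- \frac{555912999693}{1456809125902} \approx -0.3816$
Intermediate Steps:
$L = 562526$ ($L = 1455 + 561071 = 562526$)
$K{\left(F \right)} = 125783 + F^{2} - 412 F$ ($K{\left(F \right)} = \left(F^{2} - 412 F\right) + 119 \cdot 1057 = \left(F^{2} - 412 F\right) + 125783 = 125783 + F^{2} - 412 F$)
$- \frac{1632220}{2082709} + \frac{L}{K{\left(-941 \right)}} = - \frac{1632220}{2082709} + \frac{562526}{125783 + \left(-941\right)^{2} - -387692} = \left(-1632220\right) \frac{1}{2082709} + \frac{562526}{125783 + 885481 + 387692} = - \frac{1632220}{2082709} + \frac{562526}{1398956} = - \frac{1632220}{2082709} + 562526 \cdot \frac{1}{1398956} = - \frac{1632220}{2082709} + \frac{281263}{699478} = - \frac{555912999693}{1456809125902}$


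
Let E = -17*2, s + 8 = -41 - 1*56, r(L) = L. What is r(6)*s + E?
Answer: -664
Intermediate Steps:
s = -105 (s = -8 + (-41 - 1*56) = -8 + (-41 - 56) = -8 - 97 = -105)
E = -34
r(6)*s + E = 6*(-105) - 34 = -630 - 34 = -664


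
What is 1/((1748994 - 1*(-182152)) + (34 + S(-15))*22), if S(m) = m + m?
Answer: 1/1931234 ≈ 5.1780e-7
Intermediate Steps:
S(m) = 2*m
1/((1748994 - 1*(-182152)) + (34 + S(-15))*22) = 1/((1748994 - 1*(-182152)) + (34 + 2*(-15))*22) = 1/((1748994 + 182152) + (34 - 30)*22) = 1/(1931146 + 4*22) = 1/(1931146 + 88) = 1/1931234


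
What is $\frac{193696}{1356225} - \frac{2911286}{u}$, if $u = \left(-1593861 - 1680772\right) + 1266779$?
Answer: $\frac{2168636071867}{1361550895575} \approx 1.5928$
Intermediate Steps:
$u = -2007854$ ($u = -3274633 + 1266779 = -2007854$)
$\frac{193696}{1356225} - \frac{2911286}{u} = \frac{193696}{1356225} - \frac{2911286}{-2007854} = 193696 \cdot \frac{1}{1356225} - - \frac{1455643}{1003927} = \frac{193696}{1356225} + \frac{1455643}{1003927} = \frac{2168636071867}{1361550895575}$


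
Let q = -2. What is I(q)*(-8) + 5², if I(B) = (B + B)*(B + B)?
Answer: -103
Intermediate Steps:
I(B) = 4*B² (I(B) = (2*B)*(2*B) = 4*B²)
I(q)*(-8) + 5² = (4*(-2)²)*(-8) + 5² = (4*4)*(-8) + 25 = 16*(-8) + 25 = -128 + 25 = -103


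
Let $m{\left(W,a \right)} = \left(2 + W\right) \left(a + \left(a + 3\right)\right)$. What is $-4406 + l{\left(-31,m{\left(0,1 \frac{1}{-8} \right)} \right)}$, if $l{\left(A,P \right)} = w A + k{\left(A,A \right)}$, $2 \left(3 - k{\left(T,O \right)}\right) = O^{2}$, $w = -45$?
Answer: $- \frac{6977}{2} \approx -3488.5$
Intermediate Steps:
$k{\left(T,O \right)} = 3 - \frac{O^{2}}{2}$
$m{\left(W,a \right)} = \left(2 + W\right) \left(3 + 2 a\right)$ ($m{\left(W,a \right)} = \left(2 + W\right) \left(a + \left(3 + a\right)\right) = \left(2 + W\right) \left(3 + 2 a\right)$)
$l{\left(A,P \right)} = 3 - 45 A - \frac{A^{2}}{2}$ ($l{\left(A,P \right)} = - 45 A - \left(-3 + \frac{A^{2}}{2}\right) = 3 - 45 A - \frac{A^{2}}{2}$)
$-4406 + l{\left(-31,m{\left(0,1 \frac{1}{-8} \right)} \right)} = -4406 - \left(-1398 + \frac{961}{2}\right) = -4406 + \left(3 + 1395 - \frac{961}{2}\right) = -4406 + \frac{1835}{2} = - \frac{6977}{2}$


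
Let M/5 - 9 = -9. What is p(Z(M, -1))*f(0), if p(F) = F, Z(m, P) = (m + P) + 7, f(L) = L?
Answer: 0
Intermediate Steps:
M = 0 (M = 45 + 5*(-9) = 45 - 45 = 0)
Z(m, P) = 7 + P + m (Z(m, P) = (P + m) + 7 = 7 + P + m)
p(Z(M, -1))*f(0) = (7 - 1 + 0)*0 = 6*0 = 0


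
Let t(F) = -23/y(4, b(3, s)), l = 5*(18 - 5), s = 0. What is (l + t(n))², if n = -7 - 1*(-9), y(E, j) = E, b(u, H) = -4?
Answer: 56169/16 ≈ 3510.6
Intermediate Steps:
n = 2 (n = -7 + 9 = 2)
l = 65 (l = 5*13 = 65)
t(F) = -23/4
(l + t(n))² = (65 - 23/4)² = (237/4)² = 56169/16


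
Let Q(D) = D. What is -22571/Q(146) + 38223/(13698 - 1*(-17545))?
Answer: -699605195/4561478 ≈ -153.37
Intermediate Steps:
-22571/Q(146) + 38223/(13698 - 1*(-17545)) = -22571/146 + 38223/(13698 - 1*(-17545)) = -22571*1/146 + 38223/(13698 + 17545) = -22571/146 + 38223/31243 = -699605195/4561478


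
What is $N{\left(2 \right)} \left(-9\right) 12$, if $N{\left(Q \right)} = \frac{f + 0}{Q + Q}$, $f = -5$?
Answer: $135$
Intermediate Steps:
$N{\left(Q \right)} = - \frac{5}{2 Q}$ ($N{\left(Q \right)} = \frac{-5 + 0}{Q + Q} = - \frac{5}{2 Q}$)
$N{\left(2 \right)} \left(-9\right) 12 = - \frac{5}{2 \cdot 2} \left(-9\right) 12 = \left(- \frac{5}{2}\right) \frac{1}{2} \left(-9\right) 12 = \left(- \frac{5}{4}\right) \left(-9\right) 12 = \frac{45}{4} \cdot 12 = 135$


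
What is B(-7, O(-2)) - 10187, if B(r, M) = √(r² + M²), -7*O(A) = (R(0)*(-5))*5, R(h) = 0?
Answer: -10180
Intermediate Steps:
O(A) = 0 (O(A) = -0*(-5)*5/7 = -0*5 = -⅐*0 = 0)
B(r, M) = √(M² + r²)
B(-7, O(-2)) - 10187 = √(0² + (-7)²) - 10187 = √(0 + 49) - 10187 = √49 - 10187 = 7 - 10187 = -10180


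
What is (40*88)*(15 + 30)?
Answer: 158400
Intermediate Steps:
(40*88)*(15 + 30) = 3520*45 = 158400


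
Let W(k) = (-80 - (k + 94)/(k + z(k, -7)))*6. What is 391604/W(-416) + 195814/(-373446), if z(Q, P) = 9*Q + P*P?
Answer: -8355437928586/10244930841 ≈ -815.57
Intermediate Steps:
z(Q, P) = P² + 9*Q (z(Q, P) = 9*Q + P² = P² + 9*Q)
W(k) = -480 - 6*(94 + k)/(49 + 10*k) (W(k) = (-80 - (k + 94)/(k + ((-7)² + 9*k)))*6 = (-80 - (94 + k)/(k + (49 + 9*k)))*6 = (-80 - (94 + k)/(49 + 10*k))*6 = -480 - 6*(94 + k)/(49 + 10*k))
391604/W(-416) + 195814/(-373446) = 391604/((54*(-446 - 89*(-416))/(49 + 10*(-416)))) + 195814/(-373446) = 391604/((54*(-446 + 37024)/(49 - 4160))) + 195814*(-1/373446) = 391604/((54*36578/(-4111))) - 97907/186723 = 391604/((54*(-1/4111)*36578)) - 97907/186723 = 391604/(-1975212/4111) - 97907/186723 = 391604*(-4111/1975212) - 97907/186723 = -402471011/493803 - 97907/186723 = -8355437928586/10244930841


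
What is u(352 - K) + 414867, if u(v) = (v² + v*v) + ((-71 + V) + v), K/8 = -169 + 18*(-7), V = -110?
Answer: 15127286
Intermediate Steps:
K = -2360 (K = 8*(-169 + 18*(-7)) = 8*(-169 - 126) = 8*(-295) = -2360)
u(v) = -181 + v + 2*v² (u(v) = (v² + v*v) + ((-71 - 110) + v) = (v² + v²) + (-181 + v) = 2*v² + (-181 + v) = -181 + v + 2*v²)
u(352 - K) + 414867 = (-181 + (352 - 1*(-2360)) + 2*(352 - 1*(-2360))²) + 414867 = (-181 + (352 + 2360) + 2*(352 + 2360)²) + 414867 = (-181 + 2712 + 2*2712²) + 414867 = (-181 + 2712 + 2*7354944) + 414867 = (-181 + 2712 + 14709888) + 414867 = 14712419 + 414867 = 15127286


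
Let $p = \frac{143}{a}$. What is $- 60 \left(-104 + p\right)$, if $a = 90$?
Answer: $\frac{18434}{3} \approx 6144.7$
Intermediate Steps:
$p = \frac{143}{90} \approx 1.5889$
$- 60 \left(-104 + p\right) = - 60 \left(-104 + \frac{143}{90}\right) = \left(-60\right) \left(- \frac{9217}{90}\right) = \frac{18434}{3}$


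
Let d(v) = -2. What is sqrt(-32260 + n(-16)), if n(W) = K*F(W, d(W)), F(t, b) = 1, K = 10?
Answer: 5*I*sqrt(1290) ≈ 179.58*I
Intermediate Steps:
n(W) = 10 (n(W) = 10*1 = 10)
sqrt(-32260 + n(-16)) = sqrt(-32260 + 10) = sqrt(-32250) = 5*I*sqrt(1290)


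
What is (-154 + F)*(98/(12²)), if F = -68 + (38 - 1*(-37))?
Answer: -2401/24 ≈ -100.04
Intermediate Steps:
F = 7 (F = -68 + (38 + 37) = -68 + 75 = 7)
(-154 + F)*(98/(12²)) = (-154 + 7)*(98/(12²)) = -14406/144 = -147*49/72 = -2401/24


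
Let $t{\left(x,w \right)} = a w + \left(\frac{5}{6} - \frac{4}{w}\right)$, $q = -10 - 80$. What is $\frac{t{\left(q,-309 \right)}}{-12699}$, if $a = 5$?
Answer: $\frac{954287}{7847982} \approx 0.1216$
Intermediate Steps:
$q = -90$ ($q = -10 - 80 = -90$)
$t{\left(x,w \right)} = \frac{5}{6} - \frac{4}{w} + 5 w$ ($t{\left(x,w \right)} = 5 w + \left(\frac{5}{6} - \frac{4}{w}\right) = \frac{5}{6} - \frac{4}{w} + 5 w$)
$\frac{t{\left(q,-309 \right)}}{-12699} = \frac{\frac{5}{6} - \frac{4}{-309} + 5 \left(-309\right)}{-12699} = \left(\frac{5}{6} - - \frac{4}{309} - 1545\right) \left(- \frac{1}{12699}\right) = \left(\frac{5}{6} + \frac{4}{309} - 1545\right) \left(- \frac{1}{12699}\right) = \left(- \frac{954287}{618}\right) \left(- \frac{1}{12699}\right) = \frac{954287}{7847982}$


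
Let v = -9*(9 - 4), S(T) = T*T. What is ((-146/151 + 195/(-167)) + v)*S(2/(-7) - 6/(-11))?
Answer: -475436800/149511593 ≈ -3.1799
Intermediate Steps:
S(T) = T²
v = -45 (v = -9*5 = -45)
((-146/151 + 195/(-167)) + v)*S(2/(-7) - 6/(-11)) = ((-146/151 + 195/(-167)) - 45)*(2/(-7) - 6/(-11))² = ((-146*1/151 + 195*(-1/167)) - 45)*(2*(-⅐) - 6*(-1/11))² = ((-146/151 - 195/167) - 45)*(-2/7 + 6/11)² = (-53827/25217 - 45)*(20/77)² = -1188592/25217*400/5929 = -475436800/149511593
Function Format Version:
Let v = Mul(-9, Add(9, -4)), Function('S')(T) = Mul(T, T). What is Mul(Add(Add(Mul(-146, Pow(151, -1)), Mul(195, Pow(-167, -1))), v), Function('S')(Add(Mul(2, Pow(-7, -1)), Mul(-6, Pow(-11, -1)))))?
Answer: Rational(-475436800, 149511593) ≈ -3.1799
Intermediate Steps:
Function('S')(T) = Pow(T, 2)
v = -45 (v = Mul(-9, 5) = -45)
Mul(Add(Add(Mul(-146, Pow(151, -1)), Mul(195, Pow(-167, -1))), v), Function('S')(Add(Mul(2, Pow(-7, -1)), Mul(-6, Pow(-11, -1))))) = Mul(Add(Add(Mul(-146, Pow(151, -1)), Mul(195, Pow(-167, -1))), -45), Pow(Add(Mul(2, Pow(-7, -1)), Mul(-6, Pow(-11, -1))), 2)) = Mul(Add(Add(Mul(-146, Rational(1, 151)), Mul(195, Rational(-1, 167))), -45), Pow(Add(Mul(2, Rational(-1, 7)), Mul(-6, Rational(-1, 11))), 2)) = Mul(Add(Add(Rational(-146, 151), Rational(-195, 167)), -45), Pow(Add(Rational(-2, 7), Rational(6, 11)), 2)) = Mul(Add(Rational(-53827, 25217), -45), Pow(Rational(20, 77), 2)) = Mul(Rational(-1188592, 25217), Rational(400, 5929)) = Rational(-475436800, 149511593)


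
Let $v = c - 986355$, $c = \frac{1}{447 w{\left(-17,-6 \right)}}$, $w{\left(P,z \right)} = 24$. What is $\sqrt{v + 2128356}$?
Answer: $\frac{\sqrt{3650913245242}}{1788} \approx 1068.6$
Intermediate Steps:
$c = \frac{1}{10728}$ ($c = \frac{1}{447 \cdot 24} = \frac{1}{10728} \approx 9.3214 \cdot 10^{-5}$)
$v = - \frac{10581616439}{10728}$ ($v = \frac{1}{10728} - 986355 = - \frac{10581616439}{10728} \approx -9.8636 \cdot 10^{5}$)
$\sqrt{v + 2128356} = \sqrt{- \frac{10581616439}{10728} + 2128356} = \sqrt{\frac{12251386729}{10728}} = \frac{\sqrt{3650913245242}}{1788}$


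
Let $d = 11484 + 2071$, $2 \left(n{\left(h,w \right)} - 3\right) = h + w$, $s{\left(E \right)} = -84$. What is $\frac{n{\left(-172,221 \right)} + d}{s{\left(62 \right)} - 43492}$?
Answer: $- \frac{27165}{87152} \approx -0.3117$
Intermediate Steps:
$n{\left(h,w \right)} = 3 + \frac{h}{2} + \frac{w}{2}$ ($n{\left(h,w \right)} = 3 + \frac{h + w}{2} = 3 + \left(\frac{h}{2} + \frac{w}{2}\right) = 3 + \frac{h}{2} + \frac{w}{2}$)
$d = 13555$
$\frac{n{\left(-172,221 \right)} + d}{s{\left(62 \right)} - 43492} = \frac{\left(3 + \frac{1}{2} \left(-172\right) + \frac{1}{2} \cdot 221\right) + 13555}{-84 - 43492} = \frac{\left(3 - 86 + \frac{221}{2}\right) + 13555}{-43576} = \left(\frac{55}{2} + 13555\right) \left(- \frac{1}{43576}\right) = \frac{27165}{2} \left(- \frac{1}{43576}\right) = - \frac{27165}{87152}$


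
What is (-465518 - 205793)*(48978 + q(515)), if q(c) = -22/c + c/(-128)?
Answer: -2167234733943609/65920 ≈ -3.2877e+10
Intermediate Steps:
q(c) = -22/c - c/128 (q(c) = -22/c + c*(-1/128) = -22/c - c/128)
(-465518 - 205793)*(48978 + q(515)) = (-465518 - 205793)*(48978 + (-22/515 - 1/128*515)) = -671311*(48978 + (-22*1/515 - 515/128)) = -671311*(48978 + (-22/515 - 515/128)) = -671311*(48978 - 268041/65920) = -671311*3228361719/65920 = -2167234733943609/65920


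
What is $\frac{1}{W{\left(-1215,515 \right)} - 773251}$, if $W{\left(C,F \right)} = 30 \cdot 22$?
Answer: $- \frac{1}{772591} \approx -1.2943 \cdot 10^{-6}$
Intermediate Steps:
$W{\left(C,F \right)} = 660$
$\frac{1}{W{\left(-1215,515 \right)} - 773251} = \frac{1}{660 - 773251} = \frac{1}{-772591} = - \frac{1}{772591}$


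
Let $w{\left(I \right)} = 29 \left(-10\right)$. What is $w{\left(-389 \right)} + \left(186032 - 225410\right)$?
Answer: $-39668$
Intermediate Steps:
$w{\left(I \right)} = -290$
$w{\left(-389 \right)} + \left(186032 - 225410\right) = -290 + \left(186032 - 225410\right) = -290 - 39378 = -39668$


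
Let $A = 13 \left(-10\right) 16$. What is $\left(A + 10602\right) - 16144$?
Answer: $-7622$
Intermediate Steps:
$A = -2080$ ($A = \left(-130\right) 16 = -2080$)
$\left(A + 10602\right) - 16144 = \left(-2080 + 10602\right) - 16144 = 8522 - 16144 = -7622$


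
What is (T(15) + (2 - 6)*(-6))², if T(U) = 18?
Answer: 1764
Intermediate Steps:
(T(15) + (2 - 6)*(-6))² = (18 + (2 - 6)*(-6))² = (18 - 4*(-6))² = (18 + 24)² = 42² = 1764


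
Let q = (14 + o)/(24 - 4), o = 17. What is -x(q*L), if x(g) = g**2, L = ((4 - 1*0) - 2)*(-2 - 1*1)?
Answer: -8649/100 ≈ -86.490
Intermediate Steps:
q = 31/20 (q = (14 + 17)/(24 - 4) = 31/20 ≈ 1.5500)
L = -6 (L = ((4 + 0) - 2)*(-2 - 1) = (4 - 2)*(-3) = 2*(-3) = -6)
-x(q*L) = -((31/20)*(-6))**2 = -(-93/10)**2 = -1*8649/100 = -8649/100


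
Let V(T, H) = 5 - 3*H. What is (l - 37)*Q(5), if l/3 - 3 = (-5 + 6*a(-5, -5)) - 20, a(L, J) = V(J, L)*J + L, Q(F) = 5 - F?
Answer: 0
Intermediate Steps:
a(L, J) = L + J*(5 - 3*L) (a(L, J) = (5 - 3*L)*J + L = J*(5 - 3*L) + L = L + J*(5 - 3*L))
l = -1956 (l = 9 + 3*((-5 + 6*(-5 - 1*(-5)*(-5 + 3*(-5)))) - 20) = 9 + 3*((-5 + 6*(-5 - 1*(-5)*(-5 - 15))) - 20) = 9 + 3*((-5 + 6*(-5 - 1*(-5)*(-20))) - 20) = 9 + 3*((-5 + 6*(-5 - 100)) - 20) = 9 + 3*((-5 + 6*(-105)) - 20) = 9 + 3*((-5 - 630) - 20) = 9 + 3*(-635 - 20) = 9 + 3*(-655) = 9 - 1965 = -1956)
(l - 37)*Q(5) = (-1956 - 37)*(5 - 1*5) = -1993*(5 - 5) = -1993*0 = 0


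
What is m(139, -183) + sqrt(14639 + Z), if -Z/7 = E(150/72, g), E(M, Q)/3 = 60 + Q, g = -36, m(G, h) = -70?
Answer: -70 + sqrt(14135) ≈ 48.891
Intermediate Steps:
E(M, Q) = 180 + 3*Q (E(M, Q) = 3*(60 + Q) = 180 + 3*Q)
Z = -504 (Z = -7*(180 + 3*(-36)) = -7*(180 - 108) = -7*72 = -504)
m(139, -183) + sqrt(14639 + Z) = -70 + sqrt(14639 - 504) = -70 + sqrt(14135)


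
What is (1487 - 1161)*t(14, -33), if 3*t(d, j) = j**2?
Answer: 118338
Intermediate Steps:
t(d, j) = j**2/3
(1487 - 1161)*t(14, -33) = (1487 - 1161)*((1/3)*(-33)**2) = 326*((1/3)*1089) = 326*363 = 118338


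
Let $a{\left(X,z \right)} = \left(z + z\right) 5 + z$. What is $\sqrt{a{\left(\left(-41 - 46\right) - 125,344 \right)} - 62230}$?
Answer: $3 i \sqrt{6494} \approx 241.76 i$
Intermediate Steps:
$a{\left(X,z \right)} = 11 z$ ($a{\left(X,z \right)} = 2 z 5 + z = 10 z + z = 11 z$)
$\sqrt{a{\left(\left(-41 - 46\right) - 125,344 \right)} - 62230} = \sqrt{11 \cdot 344 - 62230} = \sqrt{3784 - 62230} = \sqrt{-58446} = 3 i \sqrt{6494}$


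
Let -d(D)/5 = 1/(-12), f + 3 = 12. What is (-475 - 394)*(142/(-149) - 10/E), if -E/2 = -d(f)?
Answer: 1677170/149 ≈ 11256.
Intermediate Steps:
f = 9 (f = -3 + 12 = 9)
d(D) = 5/12 (d(D) = -5/(-12) = -5*(-1/12) = 5/12)
E = ⅚ (E = -(-2)*5/12 = -2*(-5/12) = ⅚ ≈ 0.83333)
(-475 - 394)*(142/(-149) - 10/E) = (-475 - 394)*(142/(-149) - 10/⅚) = -869*(142*(-1/149) - 10*6/5) = -869*(-142/149 - 12) = -869*(-1930/149) = 1677170/149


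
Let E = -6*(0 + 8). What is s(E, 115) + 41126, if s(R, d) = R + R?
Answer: 41030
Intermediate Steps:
E = -48 (E = -6*8 = -48)
s(R, d) = 2*R
s(E, 115) + 41126 = 2*(-48) + 41126 = -96 + 41126 = 41030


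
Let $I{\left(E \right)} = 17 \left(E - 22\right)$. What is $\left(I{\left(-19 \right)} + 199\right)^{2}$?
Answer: $248004$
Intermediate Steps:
$I{\left(E \right)} = -374 + 17 E$ ($I{\left(E \right)} = 17 \left(-22 + E\right) = -374 + 17 E$)
$\left(I{\left(-19 \right)} + 199\right)^{2} = \left(\left(-374 + 17 \left(-19\right)\right) + 199\right)^{2} = \left(\left(-374 - 323\right) + 199\right)^{2} = \left(-697 + 199\right)^{2} = \left(-498\right)^{2} = 248004$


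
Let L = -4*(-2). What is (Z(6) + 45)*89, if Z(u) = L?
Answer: 4717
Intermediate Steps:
L = 8
Z(u) = 8
(Z(6) + 45)*89 = (8 + 45)*89 = 53*89 = 4717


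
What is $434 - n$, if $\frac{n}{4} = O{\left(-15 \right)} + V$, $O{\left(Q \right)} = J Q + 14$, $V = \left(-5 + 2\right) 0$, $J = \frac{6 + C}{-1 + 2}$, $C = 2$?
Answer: $858$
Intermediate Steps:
$J = 8$ ($J = \frac{6 + 2}{-1 + 2} = \frac{8}{1} = 8 \cdot 1 = 8$)
$V = 0$ ($V = \left(-3\right) 0 = 0$)
$O{\left(Q \right)} = 14 + 8 Q$ ($O{\left(Q \right)} = 8 Q + 14 = 14 + 8 Q$)
$n = -424$ ($n = 4 \left(\left(14 + 8 \left(-15\right)\right) + 0\right) = 4 \left(\left(14 - 120\right) + 0\right) = 4 \left(-106 + 0\right) = 4 \left(-106\right) = -424$)
$434 - n = 434 - -424 = 434 + 424 = 858$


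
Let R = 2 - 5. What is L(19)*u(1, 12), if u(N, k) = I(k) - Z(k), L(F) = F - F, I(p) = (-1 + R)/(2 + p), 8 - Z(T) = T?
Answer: 0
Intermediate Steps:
Z(T) = 8 - T
R = -3
I(p) = -4/(2 + p) (I(p) = (-1 - 3)/(2 + p) = -4/(2 + p))
L(F) = 0
u(N, k) = -8 + k - 4/(2 + k) (u(N, k) = -4/(2 + k) - (8 - k) = -4/(2 + k) + (-8 + k) = -8 + k - 4/(2 + k))
L(19)*u(1, 12) = 0*((-4 + (-8 + 12)*(2 + 12))/(2 + 12)) = 0*((-4 + 4*14)/14) = 0*((-4 + 56)/14) = 0*((1/14)*52) = 0*(26/7) = 0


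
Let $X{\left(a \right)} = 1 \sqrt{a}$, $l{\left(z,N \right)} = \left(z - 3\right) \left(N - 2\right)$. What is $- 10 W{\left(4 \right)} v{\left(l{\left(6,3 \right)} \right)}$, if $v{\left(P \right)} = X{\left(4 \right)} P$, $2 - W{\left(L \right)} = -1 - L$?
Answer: $-420$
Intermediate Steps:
$l{\left(z,N \right)} = \left(-3 + z\right) \left(-2 + N\right)$
$X{\left(a \right)} = \sqrt{a}$
$W{\left(L \right)} = 3 + L$ ($W{\left(L \right)} = 2 - \left(-1 - L\right) = 2 + \left(1 + L\right) = 3 + L$)
$v{\left(P \right)} = 2 P$ ($v{\left(P \right)} = \sqrt{4} P = 2 P$)
$- 10 W{\left(4 \right)} v{\left(l{\left(6,3 \right)} \right)} = - 10 \left(3 + 4\right) 2 \left(6 - 9 - 12 + 3 \cdot 6\right) = \left(-10\right) 7 \cdot 2 \left(6 - 9 - 12 + 18\right) = - 70 \cdot 2 \cdot 3 = \left(-70\right) 6 = -420$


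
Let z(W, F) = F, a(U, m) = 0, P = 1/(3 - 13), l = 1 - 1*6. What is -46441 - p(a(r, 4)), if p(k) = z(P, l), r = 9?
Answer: -46436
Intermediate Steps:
l = -5 (l = 1 - 6 = -5)
P = -⅒ (P = 1/(-10) = -⅒ ≈ -0.10000)
p(k) = -5
-46441 - p(a(r, 4)) = -46441 - 1*(-5) = -46441 + 5 = -46436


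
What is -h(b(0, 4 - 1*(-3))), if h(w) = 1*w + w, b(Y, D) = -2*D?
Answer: 28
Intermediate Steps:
h(w) = 2*w (h(w) = w + w = 2*w)
-h(b(0, 4 - 1*(-3))) = -2*(-2*(4 - 1*(-3))) = -2*(-2*(4 + 3)) = -2*(-2*7) = -2*(-14) = -1*(-28) = 28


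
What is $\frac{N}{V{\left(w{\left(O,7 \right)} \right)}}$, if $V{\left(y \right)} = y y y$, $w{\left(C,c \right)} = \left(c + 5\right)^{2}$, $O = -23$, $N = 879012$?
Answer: $\frac{2713}{9216} \approx 0.29438$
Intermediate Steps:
$w{\left(C,c \right)} = \left(5 + c\right)^{2}$
$V{\left(y \right)} = y^{3}$ ($V{\left(y \right)} = y^{2} y = y^{3}$)
$\frac{N}{V{\left(w{\left(O,7 \right)} \right)}} = \frac{879012}{\left(\left(5 + 7\right)^{2}\right)^{3}} = \frac{879012}{\left(12^{2}\right)^{3}} = \frac{879012}{144^{3}} = \frac{879012}{2985984} = 879012 \cdot \frac{1}{2985984} = \frac{2713}{9216}$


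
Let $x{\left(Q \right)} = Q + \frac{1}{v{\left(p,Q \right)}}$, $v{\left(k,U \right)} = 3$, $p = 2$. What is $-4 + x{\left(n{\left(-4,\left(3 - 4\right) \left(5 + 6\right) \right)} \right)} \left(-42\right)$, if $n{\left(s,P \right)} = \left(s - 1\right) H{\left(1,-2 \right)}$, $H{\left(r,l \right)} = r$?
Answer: $192$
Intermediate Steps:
$n{\left(s,P \right)} = -1 + s$ ($n{\left(s,P \right)} = \left(s - 1\right) 1 = \left(-1 + s\right) 1 = -1 + s$)
$x{\left(Q \right)} = \frac{1}{3} + Q$ ($x{\left(Q \right)} = Q + \frac{1}{3} = \frac{1}{3} + Q$)
$-4 + x{\left(n{\left(-4,\left(3 - 4\right) \left(5 + 6\right) \right)} \right)} \left(-42\right) = -4 + \left(\frac{1}{3} - 5\right) \left(-42\right) = -4 - -196 = -4 + 196 = 192$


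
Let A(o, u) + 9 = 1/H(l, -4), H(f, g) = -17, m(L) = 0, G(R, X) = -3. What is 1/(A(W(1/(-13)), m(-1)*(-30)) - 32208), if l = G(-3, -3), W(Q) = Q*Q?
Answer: -17/547690 ≈ -3.1039e-5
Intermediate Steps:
W(Q) = Q²
l = -3
A(o, u) = -154/17 (A(o, u) = -9 + 1/(-17) = -9 - 1/17 = -154/17)
1/(A(W(1/(-13)), m(-1)*(-30)) - 32208) = 1/(-154/17 - 32208) = 1/(-547690/17) = -17/547690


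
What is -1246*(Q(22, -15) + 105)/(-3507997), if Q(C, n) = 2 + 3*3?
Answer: 144536/3507997 ≈ 0.041202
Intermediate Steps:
Q(C, n) = 11 (Q(C, n) = 2 + 9 = 11)
-1246*(Q(22, -15) + 105)/(-3507997) = -1246*(11 + 105)/(-3507997) = -1246*116*(-1/3507997) = -144536*(-1/3507997) = 144536/3507997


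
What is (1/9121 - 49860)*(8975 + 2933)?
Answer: -5415437586572/9121 ≈ -5.9373e+8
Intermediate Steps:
(1/9121 - 49860)*(8975 + 2933) = (1/9121 - 49860)*11908 = -454773059/9121*11908 = -5415437586572/9121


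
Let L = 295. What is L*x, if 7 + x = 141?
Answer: 39530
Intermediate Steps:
x = 134 (x = -7 + 141 = 134)
L*x = 295*134 = 39530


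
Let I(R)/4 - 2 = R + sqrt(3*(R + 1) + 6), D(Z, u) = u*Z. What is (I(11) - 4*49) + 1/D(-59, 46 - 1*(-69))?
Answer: -977041/6785 + 4*sqrt(42) ≈ -118.08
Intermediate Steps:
D(Z, u) = Z*u
I(R) = 8 + 4*R + 4*sqrt(9 + 3*R) (I(R) = 8 + 4*(R + sqrt(3*(R + 1) + 6)) = 8 + 4*(R + sqrt(3*(1 + R) + 6)) = 8 + 4*(R + sqrt((3 + 3*R) + 6)) = 8 + 4*(R + sqrt(9 + 3*R)) = 8 + (4*R + 4*sqrt(9 + 3*R)) = 8 + 4*R + 4*sqrt(9 + 3*R))
(I(11) - 4*49) + 1/D(-59, 46 - 1*(-69)) = ((8 + 4*11 + 4*sqrt(9 + 3*11)) - 4*49) + 1/(-59*(46 - 1*(-69))) = ((8 + 44 + 4*sqrt(9 + 33)) - 196) + 1/(-59*(46 + 69)) = ((8 + 44 + 4*sqrt(42)) - 196) + 1/(-59*115) = ((52 + 4*sqrt(42)) - 196) + 1/(-6785) = (-144 + 4*sqrt(42)) - 1/6785 = -977041/6785 + 4*sqrt(42)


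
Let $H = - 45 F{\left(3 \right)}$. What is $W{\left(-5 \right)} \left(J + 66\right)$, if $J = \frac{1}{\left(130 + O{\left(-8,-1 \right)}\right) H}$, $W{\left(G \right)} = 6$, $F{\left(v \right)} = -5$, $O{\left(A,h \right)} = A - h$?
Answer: $\frac{3653102}{9225} \approx 396.0$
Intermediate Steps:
$H = 225$ ($H = \left(-45\right) \left(-5\right) = 225$)
$J = \frac{1}{27675}$ ($J = \frac{1}{\left(130 - 7\right) 225} = \frac{1}{130 + \left(-8 + 1\right)} \frac{1}{225} = \frac{1}{130 - 7} \cdot \frac{1}{225} = \frac{1}{123} \cdot \frac{1}{225} = \frac{1}{27675} \approx 3.6134 \cdot 10^{-5}$)
$W{\left(-5 \right)} \left(J + 66\right) = 6 \left(\frac{1}{27675} + 66\right) = 6 \cdot \frac{1826551}{27675} = \frac{3653102}{9225}$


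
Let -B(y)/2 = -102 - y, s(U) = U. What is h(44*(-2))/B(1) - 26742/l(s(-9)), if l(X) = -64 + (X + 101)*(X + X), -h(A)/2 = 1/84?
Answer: 14460629/930090 ≈ 15.548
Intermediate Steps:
h(A) = -1/42 (h(A) = -2/84 = -2*1/84 = -1/42)
l(X) = -64 + 2*X*(101 + X) (l(X) = -64 + (101 + X)*(2*X) = -64 + 2*X*(101 + X))
B(y) = 204 + 2*y (B(y) = -2*(-102 - y) = 204 + 2*y)
h(44*(-2))/B(1) - 26742/l(s(-9)) = -1/(42*(204 + 2*1)) - 26742/(-64 + 2*(-9)**2 + 202*(-9)) = -1/(42*(204 + 2)) - 26742/(-64 + 2*81 - 1818) = -1/42/206 - 26742/(-64 + 162 - 1818) = -1/42*1/206 - 26742/(-1720) = -1/8652 - 26742*(-1/1720) = -1/8652 + 13371/860 = 14460629/930090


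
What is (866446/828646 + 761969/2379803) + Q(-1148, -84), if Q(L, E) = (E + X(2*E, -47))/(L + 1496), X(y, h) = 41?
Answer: 2099747081407/1690297917204 ≈ 1.2422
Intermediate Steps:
Q(L, E) = (41 + E)/(1496 + L) (Q(L, E) = (E + 41)/(L + 1496) = (41 + E)/(1496 + L))
(866446/828646 + 761969/2379803) + Q(-1148, -84) = (866446/828646 + 761969/2379803) + (41 - 84)/(1496 - 1148) = (866446*(1/828646) + 761969*(1/2379803)) - 43/348 = (61889/59189 + 761969/2379803) + (1/348)*(-43) = 192383811008/140858159767 - 43/348 = 2099747081407/1690297917204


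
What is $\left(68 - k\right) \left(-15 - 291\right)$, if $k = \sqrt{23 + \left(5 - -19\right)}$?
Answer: $-20808 + 306 \sqrt{47} \approx -18710.0$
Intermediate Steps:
$k = \sqrt{47}$ ($k = \sqrt{23 + \left(5 + 19\right)} = \sqrt{23 + 24} = \sqrt{47} \approx 6.8557$)
$\left(68 - k\right) \left(-15 - 291\right) = \left(68 - \sqrt{47}\right) \left(-15 - 291\right) = \left(68 - \sqrt{47}\right) \left(-306\right) = -20808 + 306 \sqrt{47}$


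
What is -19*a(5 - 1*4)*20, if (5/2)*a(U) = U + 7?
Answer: -1216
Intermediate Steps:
a(U) = 14/5 + 2*U/5 (a(U) = 2*(U + 7)/5 = 2*(7 + U)/5 = 14/5 + 2*U/5)
-19*a(5 - 1*4)*20 = -19*(14/5 + 2*(5 - 1*4)/5)*20 = -19*(14/5 + 2*(5 - 4)/5)*20 = -19*(14/5 + (2/5)*1)*20 = -19*(14/5 + 2/5)*20 = -19*16/5*20 = -304/5*20 = -1216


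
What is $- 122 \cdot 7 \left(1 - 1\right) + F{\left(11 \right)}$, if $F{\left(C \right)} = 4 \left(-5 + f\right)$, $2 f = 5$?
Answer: $-10$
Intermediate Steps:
$f = \frac{5}{2}$ ($f = \frac{1}{2} \cdot 5 = \frac{5}{2} \approx 2.5$)
$F{\left(C \right)} = -10$ ($F{\left(C \right)} = 4 \left(-5 + \frac{5}{2}\right) = 4 \left(- \frac{5}{2}\right) = -10$)
$- 122 \cdot 7 \left(1 - 1\right) + F{\left(11 \right)} = - 122 \cdot 7 \left(1 - 1\right) - 10 = - 122 \cdot 7 \cdot 0 - 10 = \left(-122\right) 0 - 10 = 0 - 10 = -10$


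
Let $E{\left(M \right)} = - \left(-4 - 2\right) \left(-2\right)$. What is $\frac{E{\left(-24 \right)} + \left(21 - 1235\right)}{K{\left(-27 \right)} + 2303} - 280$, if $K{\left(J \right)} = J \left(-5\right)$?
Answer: $- \frac{341933}{1219} \approx -280.5$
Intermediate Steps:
$K{\left(J \right)} = - 5 J$
$E{\left(M \right)} = -12$ ($E{\left(M \right)} = - \left(-6\right) \left(-2\right) = \left(-1\right) 12 = -12$)
$\frac{E{\left(-24 \right)} + \left(21 - 1235\right)}{K{\left(-27 \right)} + 2303} - 280 = \frac{-12 + \left(21 - 1235\right)}{\left(-5\right) \left(-27\right) + 2303} - 280 = \frac{-12 + \left(21 - 1235\right)}{135 + 2303} - 280 = \frac{-12 - 1214}{2438} - 280 = \left(-1226\right) \frac{1}{2438} - 280 = - \frac{613}{1219} - 280 = - \frac{341933}{1219}$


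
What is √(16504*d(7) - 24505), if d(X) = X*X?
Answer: √784191 ≈ 885.55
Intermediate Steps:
d(X) = X²
√(16504*d(7) - 24505) = √(16504*7² - 24505) = √(16504*49 - 24505) = √(808696 - 24505) = √784191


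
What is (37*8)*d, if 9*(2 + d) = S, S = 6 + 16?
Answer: 1184/9 ≈ 131.56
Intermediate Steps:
S = 22
d = 4/9 (d = -2 + (1/9)*22 = -2 + 22/9 = 4/9 ≈ 0.44444)
(37*8)*d = (37*8)*(4/9) = 296*(4/9) = 1184/9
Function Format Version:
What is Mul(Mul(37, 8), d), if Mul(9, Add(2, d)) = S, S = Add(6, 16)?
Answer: Rational(1184, 9) ≈ 131.56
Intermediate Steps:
S = 22
d = Rational(4, 9) (d = Add(-2, Mul(Rational(1, 9), 22)) = Add(-2, Rational(22, 9)) = Rational(4, 9) ≈ 0.44444)
Mul(Mul(37, 8), d) = Mul(Mul(37, 8), Rational(4, 9)) = Mul(296, Rational(4, 9)) = Rational(1184, 9)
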